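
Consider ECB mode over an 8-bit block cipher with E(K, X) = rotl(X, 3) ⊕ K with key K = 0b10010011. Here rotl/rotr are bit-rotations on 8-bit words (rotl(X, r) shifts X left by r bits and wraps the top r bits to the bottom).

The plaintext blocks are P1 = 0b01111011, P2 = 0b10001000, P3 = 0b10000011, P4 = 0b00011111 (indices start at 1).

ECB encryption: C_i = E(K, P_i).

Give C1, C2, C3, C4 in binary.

C1: E(K, 0b01111011) = 0b01001000.
C2: E(K, 0b10001000) = 0b11010111.
C3: E(K, 0b10000011) = 0b10001111.
C4: E(K, 0b00011111) = 0b01101011.

C1 = 0b01001000, C2 = 0b11010111, C3 = 0b10001111, C4 = 0b01101011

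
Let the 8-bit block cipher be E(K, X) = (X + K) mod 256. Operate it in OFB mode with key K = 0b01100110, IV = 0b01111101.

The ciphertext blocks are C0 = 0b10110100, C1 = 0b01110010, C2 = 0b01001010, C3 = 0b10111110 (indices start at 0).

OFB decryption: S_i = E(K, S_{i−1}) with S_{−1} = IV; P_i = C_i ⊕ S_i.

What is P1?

P0: S = E(K, 0b01111101) = 0b11100011; 0b10110100 ⊕ 0b11100011 = 0b01010111.
P1: S = E(K, 0b11100011) = 0b01001001; 0b01110010 ⊕ 0b01001001 = 0b00111011.

P1 = 0b00111011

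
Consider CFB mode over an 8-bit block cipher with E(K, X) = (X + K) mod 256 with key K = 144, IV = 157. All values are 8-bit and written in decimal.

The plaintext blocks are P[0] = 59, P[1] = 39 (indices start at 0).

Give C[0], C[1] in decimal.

CFB encryption: C_i = P_i ⊕ E(K, C_{i−1}), with C_{−1} = IV.
C[0]: E(K, 157) = 45; 59 ⊕ 45 = 22.
C[1]: E(K, 22) = 166; 39 ⊕ 166 = 129.

C[0] = 22, C[1] = 129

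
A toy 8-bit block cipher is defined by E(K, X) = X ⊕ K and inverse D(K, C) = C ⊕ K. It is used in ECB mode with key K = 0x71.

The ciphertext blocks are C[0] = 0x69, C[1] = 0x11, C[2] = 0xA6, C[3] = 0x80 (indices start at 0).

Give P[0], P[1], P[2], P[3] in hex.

P[0] = 0x18, P[1] = 0x60, P[2] = 0xD7, P[3] = 0xF1

ECB decryption: P_i = D(K, C_i).
P[0]: D(K, 0x69) = 0x18.
P[1]: D(K, 0x11) = 0x60.
P[2]: D(K, 0xA6) = 0xD7.
P[3]: D(K, 0x80) = 0xF1.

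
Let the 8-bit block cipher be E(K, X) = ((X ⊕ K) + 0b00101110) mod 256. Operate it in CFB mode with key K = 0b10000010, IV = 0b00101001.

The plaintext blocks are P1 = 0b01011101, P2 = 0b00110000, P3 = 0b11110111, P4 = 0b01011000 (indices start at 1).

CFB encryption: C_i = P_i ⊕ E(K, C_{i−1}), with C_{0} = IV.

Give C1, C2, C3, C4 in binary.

C1 = 0b10000100, C2 = 0b00000100, C3 = 0b01000011, C4 = 0b10110111

C1: E(K, 0b00101001) = 0b11011001; 0b01011101 ⊕ 0b11011001 = 0b10000100.
C2: E(K, 0b10000100) = 0b00110100; 0b00110000 ⊕ 0b00110100 = 0b00000100.
C3: E(K, 0b00000100) = 0b10110100; 0b11110111 ⊕ 0b10110100 = 0b01000011.
C4: E(K, 0b01000011) = 0b11101111; 0b01011000 ⊕ 0b11101111 = 0b10110111.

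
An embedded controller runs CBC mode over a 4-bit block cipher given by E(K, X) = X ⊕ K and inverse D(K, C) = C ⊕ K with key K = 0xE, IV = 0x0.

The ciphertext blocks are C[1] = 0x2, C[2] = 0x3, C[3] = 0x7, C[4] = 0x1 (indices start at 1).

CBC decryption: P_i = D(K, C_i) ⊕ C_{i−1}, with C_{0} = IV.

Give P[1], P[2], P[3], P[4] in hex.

P[1]: D(K, 0x2) = 0xC; 0xC ⊕ 0x0 = 0xC.
P[2]: D(K, 0x3) = 0xD; 0xD ⊕ 0x2 = 0xF.
P[3]: D(K, 0x7) = 0x9; 0x9 ⊕ 0x3 = 0xA.
P[4]: D(K, 0x1) = 0xF; 0xF ⊕ 0x7 = 0x8.

P[1] = 0xC, P[2] = 0xF, P[3] = 0xA, P[4] = 0x8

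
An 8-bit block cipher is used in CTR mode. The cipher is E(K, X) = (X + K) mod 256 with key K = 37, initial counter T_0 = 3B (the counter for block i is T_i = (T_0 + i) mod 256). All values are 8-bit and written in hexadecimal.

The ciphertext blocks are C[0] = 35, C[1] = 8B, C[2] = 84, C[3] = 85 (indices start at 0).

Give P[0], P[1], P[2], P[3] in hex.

CTR decryption: S_i = E(K, T_i) where T_i is the counter for block i; P_i = C_i ⊕ S_i.
P[0]: T = 3B, S = E(K, T) = 72; 35 ⊕ 72 = 47.
P[1]: T = 3C, S = E(K, T) = 73; 8B ⊕ 73 = F8.
P[2]: T = 3D, S = E(K, T) = 74; 84 ⊕ 74 = F0.
P[3]: T = 3E, S = E(K, T) = 75; 85 ⊕ 75 = F0.

P[0] = 47, P[1] = F8, P[2] = F0, P[3] = F0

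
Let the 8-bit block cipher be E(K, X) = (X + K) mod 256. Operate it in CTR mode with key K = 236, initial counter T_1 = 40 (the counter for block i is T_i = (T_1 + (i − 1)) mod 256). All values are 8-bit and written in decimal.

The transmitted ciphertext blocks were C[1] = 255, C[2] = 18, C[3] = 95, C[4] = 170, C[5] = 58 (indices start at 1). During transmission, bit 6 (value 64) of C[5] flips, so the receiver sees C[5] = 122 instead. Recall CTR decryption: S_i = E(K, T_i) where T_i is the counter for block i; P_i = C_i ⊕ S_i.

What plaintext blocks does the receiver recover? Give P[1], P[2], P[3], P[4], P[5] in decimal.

Only C[5] changed, to 122. In CTR, a change in C_i flips the same bit in P_i only; the keystream is unaffected. Decrypting the received ciphertext:
P[1]: T = 40, S = E(K, T) = 20; 255 ⊕ 20 = 235.
P[2]: T = 41, S = E(K, T) = 21; 18 ⊕ 21 = 7.
P[3]: T = 42, S = E(K, T) = 22; 95 ⊕ 22 = 73.
P[4]: T = 43, S = E(K, T) = 23; 170 ⊕ 23 = 189.
P[5]: T = 44, S = E(K, T) = 24; 122 ⊕ 24 = 98.
Blocks that differ from the original plaintext: P[5].

P[1] = 235, P[2] = 7, P[3] = 73, P[4] = 189, P[5] = 98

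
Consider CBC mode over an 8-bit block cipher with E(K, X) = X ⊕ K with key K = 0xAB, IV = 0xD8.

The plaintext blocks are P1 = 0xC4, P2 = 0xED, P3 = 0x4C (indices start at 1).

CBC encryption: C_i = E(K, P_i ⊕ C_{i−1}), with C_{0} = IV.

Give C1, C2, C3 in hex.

C1: P1 ⊕ 0xD8 = 0x1C; E(K, 0x1C) = 0xB7.
C2: P2 ⊕ 0xB7 = 0x5A; E(K, 0x5A) = 0xF1.
C3: P3 ⊕ 0xF1 = 0xBD; E(K, 0xBD) = 0x16.

C1 = 0xB7, C2 = 0xF1, C3 = 0x16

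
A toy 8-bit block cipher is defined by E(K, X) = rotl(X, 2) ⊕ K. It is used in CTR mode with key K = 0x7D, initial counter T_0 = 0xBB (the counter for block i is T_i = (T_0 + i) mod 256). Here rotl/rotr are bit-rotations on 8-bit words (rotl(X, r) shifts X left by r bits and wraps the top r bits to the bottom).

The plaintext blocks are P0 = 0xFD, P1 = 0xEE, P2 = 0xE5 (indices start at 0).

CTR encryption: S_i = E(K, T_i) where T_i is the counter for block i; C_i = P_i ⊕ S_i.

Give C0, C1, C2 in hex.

C0 = 0x6E, C1 = 0x61, C2 = 0x6E

C0: T = 0xBB, S = E(K, T) = 0x93; 0xFD ⊕ 0x93 = 0x6E.
C1: T = 0xBC, S = E(K, T) = 0x8F; 0xEE ⊕ 0x8F = 0x61.
C2: T = 0xBD, S = E(K, T) = 0x8B; 0xE5 ⊕ 0x8B = 0x6E.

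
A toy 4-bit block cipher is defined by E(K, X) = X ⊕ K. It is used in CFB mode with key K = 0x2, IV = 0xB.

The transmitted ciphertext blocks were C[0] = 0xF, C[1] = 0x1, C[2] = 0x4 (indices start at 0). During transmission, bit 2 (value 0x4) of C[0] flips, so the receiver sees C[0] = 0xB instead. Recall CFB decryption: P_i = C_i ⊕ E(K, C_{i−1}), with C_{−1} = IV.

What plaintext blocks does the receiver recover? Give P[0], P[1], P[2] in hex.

P[0] = 0x2, P[1] = 0x8, P[2] = 0x7

Only C[0] changed, to 0xB. In CFB, a change in C_i flips the same bit in P_i and garbles P_{i+1}. Decrypting the received ciphertext:
P[0]: E(K, 0xB) = 0x9; 0xB ⊕ 0x9 = 0x2.
P[1]: E(K, 0xB) = 0x9; 0x1 ⊕ 0x9 = 0x8.
P[2]: E(K, 0x1) = 0x3; 0x4 ⊕ 0x3 = 0x7.
Blocks that differ from the original plaintext: P[0], P[1].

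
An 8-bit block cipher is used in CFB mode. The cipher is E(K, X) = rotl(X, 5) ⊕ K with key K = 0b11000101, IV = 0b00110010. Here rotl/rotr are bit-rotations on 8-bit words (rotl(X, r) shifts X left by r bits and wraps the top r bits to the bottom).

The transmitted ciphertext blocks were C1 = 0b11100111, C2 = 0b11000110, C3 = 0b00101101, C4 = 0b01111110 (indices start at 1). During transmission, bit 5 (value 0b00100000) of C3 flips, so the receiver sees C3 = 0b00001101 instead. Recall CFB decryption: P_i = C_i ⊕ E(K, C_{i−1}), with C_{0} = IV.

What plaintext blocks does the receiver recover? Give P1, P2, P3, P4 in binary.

P1 = 0b01100100, P2 = 0b11111111, P3 = 0b00010000, P4 = 0b00011010

Only C3 changed, to 0b00001101. In CFB, a change in C_i flips the same bit in P_i and garbles P_{i+1}. Decrypting the received ciphertext:
P1: E(K, 0b00110010) = 0b10000011; 0b11100111 ⊕ 0b10000011 = 0b01100100.
P2: E(K, 0b11100111) = 0b00111001; 0b11000110 ⊕ 0b00111001 = 0b11111111.
P3: E(K, 0b11000110) = 0b00011101; 0b00001101 ⊕ 0b00011101 = 0b00010000.
P4: E(K, 0b00001101) = 0b01100100; 0b01111110 ⊕ 0b01100100 = 0b00011010.
Blocks that differ from the original plaintext: P3, P4.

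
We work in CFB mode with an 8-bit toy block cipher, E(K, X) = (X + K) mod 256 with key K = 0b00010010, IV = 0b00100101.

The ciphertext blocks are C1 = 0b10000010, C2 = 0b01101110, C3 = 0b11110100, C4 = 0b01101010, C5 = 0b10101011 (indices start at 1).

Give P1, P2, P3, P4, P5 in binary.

CFB decryption: P_i = C_i ⊕ E(K, C_{i−1}), with C_{0} = IV.
P1: E(K, 0b00100101) = 0b00110111; 0b10000010 ⊕ 0b00110111 = 0b10110101.
P2: E(K, 0b10000010) = 0b10010100; 0b01101110 ⊕ 0b10010100 = 0b11111010.
P3: E(K, 0b01101110) = 0b10000000; 0b11110100 ⊕ 0b10000000 = 0b01110100.
P4: E(K, 0b11110100) = 0b00000110; 0b01101010 ⊕ 0b00000110 = 0b01101100.
P5: E(K, 0b01101010) = 0b01111100; 0b10101011 ⊕ 0b01111100 = 0b11010111.

P1 = 0b10110101, P2 = 0b11111010, P3 = 0b01110100, P4 = 0b01101100, P5 = 0b11010111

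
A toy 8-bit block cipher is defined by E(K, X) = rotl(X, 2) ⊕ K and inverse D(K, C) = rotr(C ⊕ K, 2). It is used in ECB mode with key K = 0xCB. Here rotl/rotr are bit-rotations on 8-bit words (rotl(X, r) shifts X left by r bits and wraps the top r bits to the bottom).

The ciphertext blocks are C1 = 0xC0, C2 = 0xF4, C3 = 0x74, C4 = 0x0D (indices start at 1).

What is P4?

ECB decryption: P_i = D(K, C_i).
P4: D(K, 0x0D) = 0xB1.

P4 = 0xB1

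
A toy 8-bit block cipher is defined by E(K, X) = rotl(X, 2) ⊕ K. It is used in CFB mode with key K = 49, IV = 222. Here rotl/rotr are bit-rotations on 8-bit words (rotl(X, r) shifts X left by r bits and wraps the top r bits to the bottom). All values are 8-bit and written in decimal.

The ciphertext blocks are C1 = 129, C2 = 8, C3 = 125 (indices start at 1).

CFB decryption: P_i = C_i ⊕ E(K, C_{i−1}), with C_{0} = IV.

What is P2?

P2 = 63

P2: E(K, 129) = 55; 8 ⊕ 55 = 63.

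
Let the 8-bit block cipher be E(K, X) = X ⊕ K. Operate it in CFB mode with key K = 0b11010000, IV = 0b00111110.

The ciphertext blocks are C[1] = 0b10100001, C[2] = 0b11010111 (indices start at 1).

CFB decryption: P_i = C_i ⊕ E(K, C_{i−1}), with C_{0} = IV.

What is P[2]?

P[2]: E(K, 0b10100001) = 0b01110001; 0b11010111 ⊕ 0b01110001 = 0b10100110.

P[2] = 0b10100110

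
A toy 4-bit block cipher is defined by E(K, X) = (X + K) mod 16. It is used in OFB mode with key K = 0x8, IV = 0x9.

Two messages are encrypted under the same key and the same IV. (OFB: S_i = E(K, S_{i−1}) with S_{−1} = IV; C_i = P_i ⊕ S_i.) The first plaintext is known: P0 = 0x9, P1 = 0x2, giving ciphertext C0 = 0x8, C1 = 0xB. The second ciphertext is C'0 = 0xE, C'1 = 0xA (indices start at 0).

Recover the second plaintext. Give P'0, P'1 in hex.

P'0 = 0xF, P'1 = 0x3

In OFB with a reused IV, both messages share the same keystream S_i, so C_i ⊕ C'_i = P_i ⊕ P'_i and thus P'_i = P_i ⊕ C_i ⊕ C'_i.
P'0: 0x9 ⊕ 0x8 ⊕ 0xE = 0xF.
P'1: 0x2 ⊕ 0xB ⊕ 0xA = 0x3.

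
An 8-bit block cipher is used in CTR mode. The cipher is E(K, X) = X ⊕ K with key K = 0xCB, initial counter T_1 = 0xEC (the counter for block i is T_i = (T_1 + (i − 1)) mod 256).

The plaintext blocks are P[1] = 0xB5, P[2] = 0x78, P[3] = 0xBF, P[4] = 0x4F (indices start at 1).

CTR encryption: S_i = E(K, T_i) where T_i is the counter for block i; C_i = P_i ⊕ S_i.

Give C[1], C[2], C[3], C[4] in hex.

C[1] = 0x92, C[2] = 0x5E, C[3] = 0x9A, C[4] = 0x6B

C[1]: T = 0xEC, S = E(K, T) = 0x27; 0xB5 ⊕ 0x27 = 0x92.
C[2]: T = 0xED, S = E(K, T) = 0x26; 0x78 ⊕ 0x26 = 0x5E.
C[3]: T = 0xEE, S = E(K, T) = 0x25; 0xBF ⊕ 0x25 = 0x9A.
C[4]: T = 0xEF, S = E(K, T) = 0x24; 0x4F ⊕ 0x24 = 0x6B.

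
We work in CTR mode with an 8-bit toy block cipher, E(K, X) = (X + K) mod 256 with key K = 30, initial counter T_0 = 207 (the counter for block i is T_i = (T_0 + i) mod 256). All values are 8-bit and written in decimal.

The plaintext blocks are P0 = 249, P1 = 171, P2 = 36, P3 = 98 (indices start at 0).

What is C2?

CTR encryption: S_i = E(K, T_i) where T_i is the counter for block i; C_i = P_i ⊕ S_i.
C0: T = 207, S = E(K, T) = 237; 249 ⊕ 237 = 20.
C1: T = 208, S = E(K, T) = 238; 171 ⊕ 238 = 69.
C2: T = 209, S = E(K, T) = 239; 36 ⊕ 239 = 203.

C2 = 203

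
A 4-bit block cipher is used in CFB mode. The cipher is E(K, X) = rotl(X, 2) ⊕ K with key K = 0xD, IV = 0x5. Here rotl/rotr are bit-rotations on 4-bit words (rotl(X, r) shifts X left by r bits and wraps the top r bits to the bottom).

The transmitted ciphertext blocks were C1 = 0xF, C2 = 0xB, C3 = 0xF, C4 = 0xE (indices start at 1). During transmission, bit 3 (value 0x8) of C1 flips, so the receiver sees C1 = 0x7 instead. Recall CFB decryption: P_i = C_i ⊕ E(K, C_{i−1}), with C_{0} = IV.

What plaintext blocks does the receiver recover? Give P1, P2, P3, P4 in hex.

Only C1 changed, to 0x7. In CFB, a change in C_i flips the same bit in P_i and garbles P_{i+1}. Decrypting the received ciphertext:
P1: E(K, 0x5) = 0x8; 0x7 ⊕ 0x8 = 0xF.
P2: E(K, 0x7) = 0x0; 0xB ⊕ 0x0 = 0xB.
P3: E(K, 0xB) = 0x3; 0xF ⊕ 0x3 = 0xC.
P4: E(K, 0xF) = 0x2; 0xE ⊕ 0x2 = 0xC.
Blocks that differ from the original plaintext: P1, P2.

P1 = 0xF, P2 = 0xB, P3 = 0xC, P4 = 0xC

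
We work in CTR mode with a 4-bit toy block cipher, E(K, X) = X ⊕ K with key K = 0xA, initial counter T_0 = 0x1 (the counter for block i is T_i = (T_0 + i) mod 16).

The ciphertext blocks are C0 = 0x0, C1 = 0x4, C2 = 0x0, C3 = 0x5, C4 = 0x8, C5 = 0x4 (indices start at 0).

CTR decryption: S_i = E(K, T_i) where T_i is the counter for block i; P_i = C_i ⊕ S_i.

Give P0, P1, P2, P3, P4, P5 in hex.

P0: T = 0x1, S = E(K, T) = 0xB; 0x0 ⊕ 0xB = 0xB.
P1: T = 0x2, S = E(K, T) = 0x8; 0x4 ⊕ 0x8 = 0xC.
P2: T = 0x3, S = E(K, T) = 0x9; 0x0 ⊕ 0x9 = 0x9.
P3: T = 0x4, S = E(K, T) = 0xE; 0x5 ⊕ 0xE = 0xB.
P4: T = 0x5, S = E(K, T) = 0xF; 0x8 ⊕ 0xF = 0x7.
P5: T = 0x6, S = E(K, T) = 0xC; 0x4 ⊕ 0xC = 0x8.

P0 = 0xB, P1 = 0xC, P2 = 0x9, P3 = 0xB, P4 = 0x7, P5 = 0x8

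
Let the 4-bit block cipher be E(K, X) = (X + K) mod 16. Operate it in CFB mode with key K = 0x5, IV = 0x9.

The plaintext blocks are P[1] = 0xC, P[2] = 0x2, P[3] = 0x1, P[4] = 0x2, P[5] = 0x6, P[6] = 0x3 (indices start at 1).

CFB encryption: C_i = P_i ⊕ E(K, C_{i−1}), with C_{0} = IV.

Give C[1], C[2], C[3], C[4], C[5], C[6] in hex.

C[1]: E(K, 0x9) = 0xE; 0xC ⊕ 0xE = 0x2.
C[2]: E(K, 0x2) = 0x7; 0x2 ⊕ 0x7 = 0x5.
C[3]: E(K, 0x5) = 0xA; 0x1 ⊕ 0xA = 0xB.
C[4]: E(K, 0xB) = 0x0; 0x2 ⊕ 0x0 = 0x2.
C[5]: E(K, 0x2) = 0x7; 0x6 ⊕ 0x7 = 0x1.
C[6]: E(K, 0x1) = 0x6; 0x3 ⊕ 0x6 = 0x5.

C[1] = 0x2, C[2] = 0x5, C[3] = 0xB, C[4] = 0x2, C[5] = 0x1, C[6] = 0x5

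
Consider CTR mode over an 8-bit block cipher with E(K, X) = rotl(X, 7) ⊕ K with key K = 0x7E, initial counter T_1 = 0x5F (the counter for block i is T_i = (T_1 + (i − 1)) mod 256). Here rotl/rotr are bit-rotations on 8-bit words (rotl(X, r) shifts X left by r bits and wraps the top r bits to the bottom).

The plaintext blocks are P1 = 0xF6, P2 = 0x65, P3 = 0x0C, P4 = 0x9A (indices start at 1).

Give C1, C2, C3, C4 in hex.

CTR encryption: S_i = E(K, T_i) where T_i is the counter for block i; C_i = P_i ⊕ S_i.
C1: T = 0x5F, S = E(K, T) = 0xD1; 0xF6 ⊕ 0xD1 = 0x27.
C2: T = 0x60, S = E(K, T) = 0x4E; 0x65 ⊕ 0x4E = 0x2B.
C3: T = 0x61, S = E(K, T) = 0xCE; 0x0C ⊕ 0xCE = 0xC2.
C4: T = 0x62, S = E(K, T) = 0x4F; 0x9A ⊕ 0x4F = 0xD5.

C1 = 0x27, C2 = 0x2B, C3 = 0xC2, C4 = 0xD5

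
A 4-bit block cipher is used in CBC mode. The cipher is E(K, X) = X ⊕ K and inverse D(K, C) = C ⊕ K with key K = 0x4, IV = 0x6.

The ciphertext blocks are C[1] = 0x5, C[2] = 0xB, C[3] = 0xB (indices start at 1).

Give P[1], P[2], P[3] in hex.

CBC decryption: P_i = D(K, C_i) ⊕ C_{i−1}, with C_{0} = IV.
P[1]: D(K, 0x5) = 0x1; 0x1 ⊕ 0x6 = 0x7.
P[2]: D(K, 0xB) = 0xF; 0xF ⊕ 0x5 = 0xA.
P[3]: D(K, 0xB) = 0xF; 0xF ⊕ 0xB = 0x4.

P[1] = 0x7, P[2] = 0xA, P[3] = 0x4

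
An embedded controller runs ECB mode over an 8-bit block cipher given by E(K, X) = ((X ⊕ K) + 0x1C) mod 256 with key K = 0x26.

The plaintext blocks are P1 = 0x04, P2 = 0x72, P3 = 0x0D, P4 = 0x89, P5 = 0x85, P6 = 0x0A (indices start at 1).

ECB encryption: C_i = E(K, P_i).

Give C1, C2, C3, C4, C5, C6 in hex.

C1: E(K, 0x04) = 0x3E.
C2: E(K, 0x72) = 0x70.
C3: E(K, 0x0D) = 0x47.
C4: E(K, 0x89) = 0xCB.
C5: E(K, 0x85) = 0xBF.
C6: E(K, 0x0A) = 0x48.

C1 = 0x3E, C2 = 0x70, C3 = 0x47, C4 = 0xCB, C5 = 0xBF, C6 = 0x48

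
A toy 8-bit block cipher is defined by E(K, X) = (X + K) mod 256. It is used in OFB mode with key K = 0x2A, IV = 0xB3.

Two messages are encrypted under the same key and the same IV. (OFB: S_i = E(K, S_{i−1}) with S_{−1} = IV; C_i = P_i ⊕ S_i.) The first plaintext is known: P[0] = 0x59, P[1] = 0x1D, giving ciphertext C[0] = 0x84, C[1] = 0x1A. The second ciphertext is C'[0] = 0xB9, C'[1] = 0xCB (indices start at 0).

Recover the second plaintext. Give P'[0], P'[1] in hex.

P'[0] = 0x64, P'[1] = 0xCC

In OFB with a reused IV, both messages share the same keystream S_i, so C_i ⊕ C'_i = P_i ⊕ P'_i and thus P'_i = P_i ⊕ C_i ⊕ C'_i.
P'[0]: 0x59 ⊕ 0x84 ⊕ 0xB9 = 0x64.
P'[1]: 0x1D ⊕ 0x1A ⊕ 0xCB = 0xCC.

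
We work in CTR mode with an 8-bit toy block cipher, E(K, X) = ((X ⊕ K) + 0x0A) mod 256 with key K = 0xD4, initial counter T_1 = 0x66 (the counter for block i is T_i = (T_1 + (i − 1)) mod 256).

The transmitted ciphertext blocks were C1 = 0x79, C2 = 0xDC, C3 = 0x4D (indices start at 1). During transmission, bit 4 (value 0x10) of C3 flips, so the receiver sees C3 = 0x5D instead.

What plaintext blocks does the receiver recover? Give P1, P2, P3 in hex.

CTR decryption: S_i = E(K, T_i) where T_i is the counter for block i; P_i = C_i ⊕ S_i.
Only C3 changed, to 0x5D. In CTR, a change in C_i flips the same bit in P_i only; the keystream is unaffected. Decrypting the received ciphertext:
P1: T = 0x66, S = E(K, T) = 0xBC; 0x79 ⊕ 0xBC = 0xC5.
P2: T = 0x67, S = E(K, T) = 0xBD; 0xDC ⊕ 0xBD = 0x61.
P3: T = 0x68, S = E(K, T) = 0xC6; 0x5D ⊕ 0xC6 = 0x9B.
Blocks that differ from the original plaintext: P3.

P1 = 0xC5, P2 = 0x61, P3 = 0x9B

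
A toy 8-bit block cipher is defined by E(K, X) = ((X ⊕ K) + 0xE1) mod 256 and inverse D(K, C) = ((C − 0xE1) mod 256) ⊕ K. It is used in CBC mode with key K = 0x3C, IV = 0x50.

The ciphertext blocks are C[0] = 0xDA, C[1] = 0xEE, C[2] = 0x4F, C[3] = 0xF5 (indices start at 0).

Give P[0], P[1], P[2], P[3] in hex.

CBC decryption: P_i = D(K, C_i) ⊕ C_{i−1}, with C_{−1} = IV.
P[0]: D(K, 0xDA) = 0xC5; 0xC5 ⊕ 0x50 = 0x95.
P[1]: D(K, 0xEE) = 0x31; 0x31 ⊕ 0xDA = 0xEB.
P[2]: D(K, 0x4F) = 0x52; 0x52 ⊕ 0xEE = 0xBC.
P[3]: D(K, 0xF5) = 0x28; 0x28 ⊕ 0x4F = 0x67.

P[0] = 0x95, P[1] = 0xEB, P[2] = 0xBC, P[3] = 0x67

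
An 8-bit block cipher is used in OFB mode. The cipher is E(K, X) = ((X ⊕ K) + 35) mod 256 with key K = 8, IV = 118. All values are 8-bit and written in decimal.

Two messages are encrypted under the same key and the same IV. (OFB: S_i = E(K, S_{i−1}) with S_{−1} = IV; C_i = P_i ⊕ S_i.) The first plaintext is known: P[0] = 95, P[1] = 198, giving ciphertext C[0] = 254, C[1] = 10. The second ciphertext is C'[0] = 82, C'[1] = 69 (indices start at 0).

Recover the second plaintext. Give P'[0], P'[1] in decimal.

In OFB with a reused IV, both messages share the same keystream S_i, so C_i ⊕ C'_i = P_i ⊕ P'_i and thus P'_i = P_i ⊕ C_i ⊕ C'_i.
P'[0]: 95 ⊕ 254 ⊕ 82 = 243.
P'[1]: 198 ⊕ 10 ⊕ 69 = 137.

P'[0] = 243, P'[1] = 137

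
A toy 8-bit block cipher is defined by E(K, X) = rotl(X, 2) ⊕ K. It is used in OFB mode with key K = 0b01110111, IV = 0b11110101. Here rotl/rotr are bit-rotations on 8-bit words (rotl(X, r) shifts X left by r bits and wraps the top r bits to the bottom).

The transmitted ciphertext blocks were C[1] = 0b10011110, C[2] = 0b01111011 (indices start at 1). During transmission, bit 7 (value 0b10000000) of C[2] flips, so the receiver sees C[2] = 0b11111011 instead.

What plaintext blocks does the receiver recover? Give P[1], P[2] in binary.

P[1] = 0b00111110, P[2] = 0b00001110

OFB decryption: S_i = E(K, S_{i−1}) with S_{0} = IV; P_i = C_i ⊕ S_i.
Only C[2] changed, to 0b11111011. In OFB, a change in C_i flips the same bit in P_i only; the keystream is unaffected. Decrypting the received ciphertext:
P[1]: S = E(K, 0b11110101) = 0b10100000; 0b10011110 ⊕ 0b10100000 = 0b00111110.
P[2]: S = E(K, 0b10100000) = 0b11110101; 0b11111011 ⊕ 0b11110101 = 0b00001110.
Blocks that differ from the original plaintext: P[2].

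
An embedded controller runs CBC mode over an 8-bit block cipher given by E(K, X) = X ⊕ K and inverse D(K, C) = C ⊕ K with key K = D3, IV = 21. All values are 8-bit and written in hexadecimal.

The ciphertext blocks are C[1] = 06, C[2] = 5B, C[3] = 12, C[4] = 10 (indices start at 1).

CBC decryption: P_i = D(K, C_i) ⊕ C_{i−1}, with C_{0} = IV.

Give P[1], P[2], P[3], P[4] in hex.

P[1]: D(K, 06) = D5; D5 ⊕ 21 = F4.
P[2]: D(K, 5B) = 88; 88 ⊕ 06 = 8E.
P[3]: D(K, 12) = C1; C1 ⊕ 5B = 9A.
P[4]: D(K, 10) = C3; C3 ⊕ 12 = D1.

P[1] = F4, P[2] = 8E, P[3] = 9A, P[4] = D1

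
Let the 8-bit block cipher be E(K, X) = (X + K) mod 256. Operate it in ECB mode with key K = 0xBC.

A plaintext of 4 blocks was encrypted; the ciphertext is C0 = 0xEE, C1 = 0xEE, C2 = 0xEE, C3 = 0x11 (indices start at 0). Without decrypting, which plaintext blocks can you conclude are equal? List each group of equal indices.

ECB encrypts each block independently with the same key, so equal ciphertext blocks imply equal plaintext blocks.
C0 = C1 = C2 = 0xEE, so P0 = P1 = P2.

P0 = P1 = P2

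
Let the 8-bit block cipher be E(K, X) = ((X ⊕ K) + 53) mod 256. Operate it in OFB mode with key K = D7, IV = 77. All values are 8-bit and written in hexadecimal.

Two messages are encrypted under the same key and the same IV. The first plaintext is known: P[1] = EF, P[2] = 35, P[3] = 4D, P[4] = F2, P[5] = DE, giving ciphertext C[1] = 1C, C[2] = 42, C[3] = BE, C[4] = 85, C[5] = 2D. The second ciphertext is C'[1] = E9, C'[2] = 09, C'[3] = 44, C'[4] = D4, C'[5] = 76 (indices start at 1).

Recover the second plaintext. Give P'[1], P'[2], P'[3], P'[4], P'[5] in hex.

In OFB with a reused IV, both messages share the same keystream S_i, so C_i ⊕ C'_i = P_i ⊕ P'_i and thus P'_i = P_i ⊕ C_i ⊕ C'_i.
P'[1]: EF ⊕ 1C ⊕ E9 = 1A.
P'[2]: 35 ⊕ 42 ⊕ 09 = 7E.
P'[3]: 4D ⊕ BE ⊕ 44 = B7.
P'[4]: F2 ⊕ 85 ⊕ D4 = A3.
P'[5]: DE ⊕ 2D ⊕ 76 = 85.

P'[1] = 1A, P'[2] = 7E, P'[3] = B7, P'[4] = A3, P'[5] = 85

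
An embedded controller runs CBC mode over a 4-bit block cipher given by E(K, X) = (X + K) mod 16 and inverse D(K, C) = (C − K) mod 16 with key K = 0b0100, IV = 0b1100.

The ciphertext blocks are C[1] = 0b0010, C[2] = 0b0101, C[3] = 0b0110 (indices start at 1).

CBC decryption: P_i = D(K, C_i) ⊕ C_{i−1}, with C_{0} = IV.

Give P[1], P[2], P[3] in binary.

P[1]: D(K, 0b0010) = 0b1110; 0b1110 ⊕ 0b1100 = 0b0010.
P[2]: D(K, 0b0101) = 0b0001; 0b0001 ⊕ 0b0010 = 0b0011.
P[3]: D(K, 0b0110) = 0b0010; 0b0010 ⊕ 0b0101 = 0b0111.

P[1] = 0b0010, P[2] = 0b0011, P[3] = 0b0111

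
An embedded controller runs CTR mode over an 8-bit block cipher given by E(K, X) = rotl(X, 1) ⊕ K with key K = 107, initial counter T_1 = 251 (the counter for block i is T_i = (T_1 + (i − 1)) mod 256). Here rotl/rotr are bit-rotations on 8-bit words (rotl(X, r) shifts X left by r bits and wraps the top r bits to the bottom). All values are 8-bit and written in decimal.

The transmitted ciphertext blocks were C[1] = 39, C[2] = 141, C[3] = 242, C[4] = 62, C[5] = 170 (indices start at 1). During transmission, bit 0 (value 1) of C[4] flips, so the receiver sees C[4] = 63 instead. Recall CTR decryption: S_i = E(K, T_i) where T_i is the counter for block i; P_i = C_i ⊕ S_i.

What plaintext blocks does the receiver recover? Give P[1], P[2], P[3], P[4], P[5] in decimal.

P[1] = 187, P[2] = 31, P[3] = 98, P[4] = 169, P[5] = 62

Only C[4] changed, to 63. In CTR, a change in C_i flips the same bit in P_i only; the keystream is unaffected. Decrypting the received ciphertext:
P[1]: T = 251, S = E(K, T) = 156; 39 ⊕ 156 = 187.
P[2]: T = 252, S = E(K, T) = 146; 141 ⊕ 146 = 31.
P[3]: T = 253, S = E(K, T) = 144; 242 ⊕ 144 = 98.
P[4]: T = 254, S = E(K, T) = 150; 63 ⊕ 150 = 169.
P[5]: T = 255, S = E(K, T) = 148; 170 ⊕ 148 = 62.
Blocks that differ from the original plaintext: P[4].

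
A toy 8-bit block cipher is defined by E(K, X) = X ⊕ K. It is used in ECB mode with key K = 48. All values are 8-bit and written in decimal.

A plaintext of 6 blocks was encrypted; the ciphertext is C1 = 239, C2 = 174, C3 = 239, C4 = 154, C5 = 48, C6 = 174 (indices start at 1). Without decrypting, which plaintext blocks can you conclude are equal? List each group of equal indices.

P1 = P3; P2 = P6

ECB encrypts each block independently with the same key, so equal ciphertext blocks imply equal plaintext blocks.
C1 = C3 = 239, so P1 = P3.
C2 = C6 = 174, so P2 = P6.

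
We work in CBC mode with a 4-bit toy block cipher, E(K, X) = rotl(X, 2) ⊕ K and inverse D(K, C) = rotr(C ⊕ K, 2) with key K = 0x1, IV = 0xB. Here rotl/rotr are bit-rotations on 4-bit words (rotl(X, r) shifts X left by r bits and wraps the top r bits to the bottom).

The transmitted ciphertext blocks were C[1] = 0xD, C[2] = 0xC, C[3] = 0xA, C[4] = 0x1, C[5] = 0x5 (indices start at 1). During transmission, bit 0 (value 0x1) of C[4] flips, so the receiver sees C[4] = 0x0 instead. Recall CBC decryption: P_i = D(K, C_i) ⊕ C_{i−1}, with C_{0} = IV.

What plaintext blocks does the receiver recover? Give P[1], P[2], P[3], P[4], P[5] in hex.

Only C[4] changed, to 0x0. In CBC, a change in C_i garbles P_i and flips the same bit in P_{i+1}. Decrypting the received ciphertext:
P[1]: D(K, 0xD) = 0x3; 0x3 ⊕ 0xB = 0x8.
P[2]: D(K, 0xC) = 0x7; 0x7 ⊕ 0xD = 0xA.
P[3]: D(K, 0xA) = 0xE; 0xE ⊕ 0xC = 0x2.
P[4]: D(K, 0x0) = 0x4; 0x4 ⊕ 0xA = 0xE.
P[5]: D(K, 0x5) = 0x1; 0x1 ⊕ 0x0 = 0x1.
Blocks that differ from the original plaintext: P[4], P[5].

P[1] = 0x8, P[2] = 0xA, P[3] = 0x2, P[4] = 0xE, P[5] = 0x1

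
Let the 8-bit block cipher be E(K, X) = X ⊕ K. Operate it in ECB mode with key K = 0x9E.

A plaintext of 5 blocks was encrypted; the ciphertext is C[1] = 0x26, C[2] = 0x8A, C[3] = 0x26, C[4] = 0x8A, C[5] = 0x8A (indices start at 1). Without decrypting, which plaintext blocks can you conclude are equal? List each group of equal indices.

ECB encrypts each block independently with the same key, so equal ciphertext blocks imply equal plaintext blocks.
C[1] = C[3] = 0x26, so P[1] = P[3].
C[2] = C[4] = C[5] = 0x8A, so P[2] = P[4] = P[5].

P[1] = P[3]; P[2] = P[4] = P[5]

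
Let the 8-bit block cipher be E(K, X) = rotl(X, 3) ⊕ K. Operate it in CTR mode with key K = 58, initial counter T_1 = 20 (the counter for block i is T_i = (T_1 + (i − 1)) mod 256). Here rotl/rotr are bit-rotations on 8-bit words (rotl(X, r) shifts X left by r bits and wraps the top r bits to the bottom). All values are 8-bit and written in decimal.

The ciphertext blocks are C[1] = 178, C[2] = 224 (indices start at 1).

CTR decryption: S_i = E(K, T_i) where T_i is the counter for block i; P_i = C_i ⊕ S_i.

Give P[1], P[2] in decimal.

P[1] = 40, P[2] = 114

P[1]: T = 20, S = E(K, T) = 154; 178 ⊕ 154 = 40.
P[2]: T = 21, S = E(K, T) = 146; 224 ⊕ 146 = 114.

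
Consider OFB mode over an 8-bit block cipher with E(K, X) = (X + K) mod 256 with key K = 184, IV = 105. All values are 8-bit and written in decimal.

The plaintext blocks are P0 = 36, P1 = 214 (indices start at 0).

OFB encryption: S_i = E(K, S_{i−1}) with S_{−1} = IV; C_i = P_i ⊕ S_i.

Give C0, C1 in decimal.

C0: S = E(K, 105) = 33; 36 ⊕ 33 = 5.
C1: S = E(K, 33) = 217; 214 ⊕ 217 = 15.

C0 = 5, C1 = 15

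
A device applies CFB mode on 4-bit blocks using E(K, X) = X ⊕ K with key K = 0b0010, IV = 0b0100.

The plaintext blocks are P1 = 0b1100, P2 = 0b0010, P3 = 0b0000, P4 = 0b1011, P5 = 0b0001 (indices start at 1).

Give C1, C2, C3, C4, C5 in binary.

CFB encryption: C_i = P_i ⊕ E(K, C_{i−1}), with C_{0} = IV.
C1: E(K, 0b0100) = 0b0110; 0b1100 ⊕ 0b0110 = 0b1010.
C2: E(K, 0b1010) = 0b1000; 0b0010 ⊕ 0b1000 = 0b1010.
C3: E(K, 0b1010) = 0b1000; 0b0000 ⊕ 0b1000 = 0b1000.
C4: E(K, 0b1000) = 0b1010; 0b1011 ⊕ 0b1010 = 0b0001.
C5: E(K, 0b0001) = 0b0011; 0b0001 ⊕ 0b0011 = 0b0010.

C1 = 0b1010, C2 = 0b1010, C3 = 0b1000, C4 = 0b0001, C5 = 0b0010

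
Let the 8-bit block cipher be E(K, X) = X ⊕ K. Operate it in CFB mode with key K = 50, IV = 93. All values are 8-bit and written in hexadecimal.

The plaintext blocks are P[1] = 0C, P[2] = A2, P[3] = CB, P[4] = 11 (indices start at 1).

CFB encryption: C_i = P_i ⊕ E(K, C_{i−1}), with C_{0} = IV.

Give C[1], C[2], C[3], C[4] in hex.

C[1]: E(K, 93) = C3; 0C ⊕ C3 = CF.
C[2]: E(K, CF) = 9F; A2 ⊕ 9F = 3D.
C[3]: E(K, 3D) = 6D; CB ⊕ 6D = A6.
C[4]: E(K, A6) = F6; 11 ⊕ F6 = E7.

C[1] = CF, C[2] = 3D, C[3] = A6, C[4] = E7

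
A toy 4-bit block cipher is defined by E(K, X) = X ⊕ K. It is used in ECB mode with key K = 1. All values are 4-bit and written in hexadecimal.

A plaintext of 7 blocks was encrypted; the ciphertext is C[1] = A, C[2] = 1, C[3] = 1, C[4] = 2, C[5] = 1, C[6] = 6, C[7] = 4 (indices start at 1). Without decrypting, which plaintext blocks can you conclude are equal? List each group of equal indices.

P[2] = P[3] = P[5]

ECB encrypts each block independently with the same key, so equal ciphertext blocks imply equal plaintext blocks.
C[2] = C[3] = C[5] = 1, so P[2] = P[3] = P[5].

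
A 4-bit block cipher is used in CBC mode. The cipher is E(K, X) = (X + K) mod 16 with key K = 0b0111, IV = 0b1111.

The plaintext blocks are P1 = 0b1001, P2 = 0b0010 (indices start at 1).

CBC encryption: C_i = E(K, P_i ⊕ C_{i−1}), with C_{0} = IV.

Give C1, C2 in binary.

C1 = 0b1101, C2 = 0b0110

C1: P1 ⊕ 0b1111 = 0b0110; E(K, 0b0110) = 0b1101.
C2: P2 ⊕ 0b1101 = 0b1111; E(K, 0b1111) = 0b0110.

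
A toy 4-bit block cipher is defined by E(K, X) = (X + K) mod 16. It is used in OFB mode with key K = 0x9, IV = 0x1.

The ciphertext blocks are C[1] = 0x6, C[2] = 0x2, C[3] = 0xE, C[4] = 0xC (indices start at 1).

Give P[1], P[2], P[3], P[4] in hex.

OFB decryption: S_i = E(K, S_{i−1}) with S_{0} = IV; P_i = C_i ⊕ S_i.
P[1]: S = E(K, 0x1) = 0xA; 0x6 ⊕ 0xA = 0xC.
P[2]: S = E(K, 0xA) = 0x3; 0x2 ⊕ 0x3 = 0x1.
P[3]: S = E(K, 0x3) = 0xC; 0xE ⊕ 0xC = 0x2.
P[4]: S = E(K, 0xC) = 0x5; 0xC ⊕ 0x5 = 0x9.

P[1] = 0xC, P[2] = 0x1, P[3] = 0x2, P[4] = 0x9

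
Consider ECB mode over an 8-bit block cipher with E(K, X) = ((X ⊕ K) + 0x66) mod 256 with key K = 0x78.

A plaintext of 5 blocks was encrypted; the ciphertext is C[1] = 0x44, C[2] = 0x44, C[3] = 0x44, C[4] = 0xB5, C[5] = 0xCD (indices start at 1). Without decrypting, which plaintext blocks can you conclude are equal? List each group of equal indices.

P[1] = P[2] = P[3]

ECB encrypts each block independently with the same key, so equal ciphertext blocks imply equal plaintext blocks.
C[1] = C[2] = C[3] = 0x44, so P[1] = P[2] = P[3].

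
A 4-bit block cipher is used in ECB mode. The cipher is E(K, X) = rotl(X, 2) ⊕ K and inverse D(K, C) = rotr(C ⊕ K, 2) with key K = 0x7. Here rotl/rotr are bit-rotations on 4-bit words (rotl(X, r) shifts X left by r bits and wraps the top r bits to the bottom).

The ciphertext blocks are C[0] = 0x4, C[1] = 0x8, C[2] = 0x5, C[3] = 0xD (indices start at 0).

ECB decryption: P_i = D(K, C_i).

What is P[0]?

P[0]: D(K, 0x4) = 0xC.

P[0] = 0xC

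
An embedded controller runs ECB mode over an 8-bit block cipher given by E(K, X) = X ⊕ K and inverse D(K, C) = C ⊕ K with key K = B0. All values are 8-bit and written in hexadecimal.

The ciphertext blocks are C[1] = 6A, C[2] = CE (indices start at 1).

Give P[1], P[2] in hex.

P[1] = DA, P[2] = 7E

ECB decryption: P_i = D(K, C_i).
P[1]: D(K, 6A) = DA.
P[2]: D(K, CE) = 7E.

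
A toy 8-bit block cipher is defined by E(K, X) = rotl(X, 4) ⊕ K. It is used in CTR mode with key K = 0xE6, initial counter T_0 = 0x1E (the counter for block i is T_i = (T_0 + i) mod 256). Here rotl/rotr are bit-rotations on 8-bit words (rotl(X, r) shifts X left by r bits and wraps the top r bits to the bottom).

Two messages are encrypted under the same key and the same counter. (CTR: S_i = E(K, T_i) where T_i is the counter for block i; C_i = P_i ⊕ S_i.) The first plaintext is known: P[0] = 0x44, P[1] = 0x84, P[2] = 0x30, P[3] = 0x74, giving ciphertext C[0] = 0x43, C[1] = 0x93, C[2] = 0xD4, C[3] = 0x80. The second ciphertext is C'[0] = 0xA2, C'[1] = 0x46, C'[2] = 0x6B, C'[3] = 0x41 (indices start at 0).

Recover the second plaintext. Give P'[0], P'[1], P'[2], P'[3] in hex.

P'[0] = 0xA5, P'[1] = 0x51, P'[2] = 0x8F, P'[3] = 0xB5

In CTR with a reused counter, both messages share the same keystream S_i, so C_i ⊕ C'_i = P_i ⊕ P'_i and thus P'_i = P_i ⊕ C_i ⊕ C'_i.
P'[0]: 0x44 ⊕ 0x43 ⊕ 0xA2 = 0xA5.
P'[1]: 0x84 ⊕ 0x93 ⊕ 0x46 = 0x51.
P'[2]: 0x30 ⊕ 0xD4 ⊕ 0x6B = 0x8F.
P'[3]: 0x74 ⊕ 0x80 ⊕ 0x41 = 0xB5.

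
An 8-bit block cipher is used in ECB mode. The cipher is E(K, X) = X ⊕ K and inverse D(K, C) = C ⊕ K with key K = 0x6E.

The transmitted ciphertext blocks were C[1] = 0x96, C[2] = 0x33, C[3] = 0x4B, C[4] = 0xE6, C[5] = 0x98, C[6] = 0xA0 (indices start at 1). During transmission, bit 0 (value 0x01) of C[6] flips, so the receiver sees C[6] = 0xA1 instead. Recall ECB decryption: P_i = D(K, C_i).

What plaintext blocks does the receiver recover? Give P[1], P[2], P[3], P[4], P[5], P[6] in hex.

Only C[6] changed, to 0xA1. In ECB, a change in C_i affects only P_i. Decrypting the received ciphertext:
P[1]: D(K, 0x96) = 0xF8.
P[2]: D(K, 0x33) = 0x5D.
P[3]: D(K, 0x4B) = 0x25.
P[4]: D(K, 0xE6) = 0x88.
P[5]: D(K, 0x98) = 0xF6.
P[6]: D(K, 0xA1) = 0xCF.
Blocks that differ from the original plaintext: P[6].

P[1] = 0xF8, P[2] = 0x5D, P[3] = 0x25, P[4] = 0x88, P[5] = 0xF6, P[6] = 0xCF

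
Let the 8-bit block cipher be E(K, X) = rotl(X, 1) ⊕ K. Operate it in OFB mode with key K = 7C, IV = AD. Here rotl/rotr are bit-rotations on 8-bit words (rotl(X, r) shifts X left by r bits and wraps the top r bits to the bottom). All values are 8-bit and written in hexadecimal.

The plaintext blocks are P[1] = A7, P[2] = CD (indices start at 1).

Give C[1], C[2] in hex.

OFB encryption: S_i = E(K, S_{i−1}) with S_{0} = IV; C_i = P_i ⊕ S_i.
C[1]: S = E(K, AD) = 27; A7 ⊕ 27 = 80.
C[2]: S = E(K, 27) = 32; CD ⊕ 32 = FF.

C[1] = 80, C[2] = FF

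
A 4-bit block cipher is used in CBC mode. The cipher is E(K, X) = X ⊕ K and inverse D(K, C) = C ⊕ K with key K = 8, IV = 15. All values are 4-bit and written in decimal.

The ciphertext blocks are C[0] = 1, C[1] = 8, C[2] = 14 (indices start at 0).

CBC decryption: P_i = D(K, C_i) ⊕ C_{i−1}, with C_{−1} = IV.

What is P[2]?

P[2] = 14

P[2]: D(K, 14) = 6; 6 ⊕ 8 = 14.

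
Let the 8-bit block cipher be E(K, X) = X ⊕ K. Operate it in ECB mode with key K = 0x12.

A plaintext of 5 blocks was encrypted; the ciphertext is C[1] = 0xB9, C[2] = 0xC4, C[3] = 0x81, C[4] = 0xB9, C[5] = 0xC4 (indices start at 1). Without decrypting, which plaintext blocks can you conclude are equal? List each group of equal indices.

P[1] = P[4]; P[2] = P[5]

ECB encrypts each block independently with the same key, so equal ciphertext blocks imply equal plaintext blocks.
C[1] = C[4] = 0xB9, so P[1] = P[4].
C[2] = C[5] = 0xC4, so P[2] = P[5].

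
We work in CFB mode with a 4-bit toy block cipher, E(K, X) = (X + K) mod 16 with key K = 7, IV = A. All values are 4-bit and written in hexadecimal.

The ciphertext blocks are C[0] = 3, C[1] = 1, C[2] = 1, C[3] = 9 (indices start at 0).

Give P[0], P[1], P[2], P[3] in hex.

P[0] = 2, P[1] = B, P[2] = 9, P[3] = 1

CFB decryption: P_i = C_i ⊕ E(K, C_{i−1}), with C_{−1} = IV.
P[0]: E(K, A) = 1; 3 ⊕ 1 = 2.
P[1]: E(K, 3) = A; 1 ⊕ A = B.
P[2]: E(K, 1) = 8; 1 ⊕ 8 = 9.
P[3]: E(K, 1) = 8; 9 ⊕ 8 = 1.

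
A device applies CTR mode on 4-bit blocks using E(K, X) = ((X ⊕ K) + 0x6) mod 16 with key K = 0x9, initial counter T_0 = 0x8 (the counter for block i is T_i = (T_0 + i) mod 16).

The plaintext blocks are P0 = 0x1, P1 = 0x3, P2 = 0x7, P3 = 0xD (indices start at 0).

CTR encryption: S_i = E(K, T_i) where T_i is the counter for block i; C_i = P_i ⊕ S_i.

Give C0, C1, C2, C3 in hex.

C0: T = 0x8, S = E(K, T) = 0x7; 0x1 ⊕ 0x7 = 0x6.
C1: T = 0x9, S = E(K, T) = 0x6; 0x3 ⊕ 0x6 = 0x5.
C2: T = 0xA, S = E(K, T) = 0x9; 0x7 ⊕ 0x9 = 0xE.
C3: T = 0xB, S = E(K, T) = 0x8; 0xD ⊕ 0x8 = 0x5.

C0 = 0x6, C1 = 0x5, C2 = 0xE, C3 = 0x5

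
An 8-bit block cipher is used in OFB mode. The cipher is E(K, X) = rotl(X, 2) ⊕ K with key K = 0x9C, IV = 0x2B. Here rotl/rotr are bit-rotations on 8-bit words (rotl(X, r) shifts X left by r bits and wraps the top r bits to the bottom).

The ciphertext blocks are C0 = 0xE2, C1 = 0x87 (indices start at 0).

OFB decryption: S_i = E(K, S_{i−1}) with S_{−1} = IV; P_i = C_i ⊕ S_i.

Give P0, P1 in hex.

P0: S = E(K, 0x2B) = 0x30; 0xE2 ⊕ 0x30 = 0xD2.
P1: S = E(K, 0x30) = 0x5C; 0x87 ⊕ 0x5C = 0xDB.

P0 = 0xD2, P1 = 0xDB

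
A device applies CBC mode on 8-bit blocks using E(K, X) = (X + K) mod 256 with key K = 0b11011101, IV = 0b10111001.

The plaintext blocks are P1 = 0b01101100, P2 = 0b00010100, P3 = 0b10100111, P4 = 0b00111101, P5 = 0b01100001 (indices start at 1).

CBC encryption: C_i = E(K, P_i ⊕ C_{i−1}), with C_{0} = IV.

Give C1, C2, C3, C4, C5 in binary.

C1: P1 ⊕ 0b10111001 = 0b11010101; E(K, 0b11010101) = 0b10110010.
C2: P2 ⊕ 0b10110010 = 0b10100110; E(K, 0b10100110) = 0b10000011.
C3: P3 ⊕ 0b10000011 = 0b00100100; E(K, 0b00100100) = 0b00000001.
C4: P4 ⊕ 0b00000001 = 0b00111100; E(K, 0b00111100) = 0b00011001.
C5: P5 ⊕ 0b00011001 = 0b01111000; E(K, 0b01111000) = 0b01010101.

C1 = 0b10110010, C2 = 0b10000011, C3 = 0b00000001, C4 = 0b00011001, C5 = 0b01010101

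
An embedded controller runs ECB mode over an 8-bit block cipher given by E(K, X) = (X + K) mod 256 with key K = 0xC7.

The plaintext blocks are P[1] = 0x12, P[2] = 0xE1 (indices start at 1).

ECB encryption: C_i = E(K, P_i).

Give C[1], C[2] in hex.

C[1]: E(K, 0x12) = 0xD9.
C[2]: E(K, 0xE1) = 0xA8.

C[1] = 0xD9, C[2] = 0xA8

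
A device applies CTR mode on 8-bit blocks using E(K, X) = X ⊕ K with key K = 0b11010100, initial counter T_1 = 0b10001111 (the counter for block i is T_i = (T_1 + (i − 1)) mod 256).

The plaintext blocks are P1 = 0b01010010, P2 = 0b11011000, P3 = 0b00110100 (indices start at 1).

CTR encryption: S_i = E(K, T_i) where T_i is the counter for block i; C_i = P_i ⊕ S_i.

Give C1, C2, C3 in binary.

C1 = 0b00001001, C2 = 0b10011100, C3 = 0b01110001

C1: T = 0b10001111, S = E(K, T) = 0b01011011; 0b01010010 ⊕ 0b01011011 = 0b00001001.
C2: T = 0b10010000, S = E(K, T) = 0b01000100; 0b11011000 ⊕ 0b01000100 = 0b10011100.
C3: T = 0b10010001, S = E(K, T) = 0b01000101; 0b00110100 ⊕ 0b01000101 = 0b01110001.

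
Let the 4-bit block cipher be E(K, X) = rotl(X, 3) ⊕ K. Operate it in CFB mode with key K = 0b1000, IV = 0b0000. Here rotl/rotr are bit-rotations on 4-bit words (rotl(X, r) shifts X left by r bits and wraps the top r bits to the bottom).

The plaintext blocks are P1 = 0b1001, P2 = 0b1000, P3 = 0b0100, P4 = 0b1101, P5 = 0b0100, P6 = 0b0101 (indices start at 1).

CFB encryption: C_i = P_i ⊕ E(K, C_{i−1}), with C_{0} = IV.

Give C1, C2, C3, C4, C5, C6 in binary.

C1: E(K, 0b0000) = 0b1000; 0b1001 ⊕ 0b1000 = 0b0001.
C2: E(K, 0b0001) = 0b0000; 0b1000 ⊕ 0b0000 = 0b1000.
C3: E(K, 0b1000) = 0b1100; 0b0100 ⊕ 0b1100 = 0b1000.
C4: E(K, 0b1000) = 0b1100; 0b1101 ⊕ 0b1100 = 0b0001.
C5: E(K, 0b0001) = 0b0000; 0b0100 ⊕ 0b0000 = 0b0100.
C6: E(K, 0b0100) = 0b1010; 0b0101 ⊕ 0b1010 = 0b1111.

C1 = 0b0001, C2 = 0b1000, C3 = 0b1000, C4 = 0b0001, C5 = 0b0100, C6 = 0b1111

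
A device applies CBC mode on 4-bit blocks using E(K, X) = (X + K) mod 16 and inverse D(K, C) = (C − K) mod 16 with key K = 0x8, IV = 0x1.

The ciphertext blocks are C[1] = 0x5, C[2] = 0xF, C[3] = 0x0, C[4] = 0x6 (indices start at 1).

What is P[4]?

P[4] = 0xE

CBC decryption: P_i = D(K, C_i) ⊕ C_{i−1}, with C_{0} = IV.
P[4]: D(K, 0x6) = 0xE; 0xE ⊕ 0x0 = 0xE.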